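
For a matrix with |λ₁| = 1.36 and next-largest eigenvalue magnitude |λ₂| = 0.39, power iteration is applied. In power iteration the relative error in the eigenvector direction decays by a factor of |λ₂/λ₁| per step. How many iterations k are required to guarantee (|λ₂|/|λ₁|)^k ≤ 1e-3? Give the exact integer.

|λ₂/λ₁| = 0.39/1.36 = 0.28676
Need k ≥ ln(1e-3) / ln(0.28676) = -6.9078 / -1.2491 ≈ 5.530
Smallest integer k satisfying the bound: 6

6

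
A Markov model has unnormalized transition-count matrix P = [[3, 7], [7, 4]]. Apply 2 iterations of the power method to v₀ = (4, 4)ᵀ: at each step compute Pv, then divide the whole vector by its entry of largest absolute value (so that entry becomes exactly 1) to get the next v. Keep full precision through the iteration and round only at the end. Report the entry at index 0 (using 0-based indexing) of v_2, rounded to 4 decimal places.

Pv0 = (40.00000, 44.00000); divide by 44.00000 → v1 = (0.90909, 1.00000)
Pv1 = (9.72727, 10.36364); divide by 10.36364 → v2 = (0.93860, 1.00000)
Requested entry of v2: 428/456 = 0.9386

0.9386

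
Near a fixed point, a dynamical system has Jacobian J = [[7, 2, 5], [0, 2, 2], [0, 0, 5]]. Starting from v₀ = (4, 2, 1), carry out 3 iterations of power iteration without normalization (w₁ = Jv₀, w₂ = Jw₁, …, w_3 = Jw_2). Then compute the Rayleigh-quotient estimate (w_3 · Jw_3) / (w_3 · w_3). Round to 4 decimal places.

7.3507

w1 = Jv₀ = (37, 6, 5)
w2 = Jw1 = (296, 22, 25)
w3 = Jw2 = (2241, 94, 125)
Jw3 = (16500, 438, 625)
w3·Jw3 = 2241·16500 + 94·438 + 125·625 = 37095797; w3·w3 = 2241·2241 + 94·94 + 125·125 = 5046542
λ ≈ 37095797/5046542 = 7.3507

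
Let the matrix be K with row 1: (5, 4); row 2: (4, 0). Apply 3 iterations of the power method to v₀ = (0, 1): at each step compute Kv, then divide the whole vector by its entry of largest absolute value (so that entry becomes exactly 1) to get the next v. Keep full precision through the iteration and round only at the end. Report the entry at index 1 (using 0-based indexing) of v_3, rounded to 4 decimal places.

Kv0 = (4.00000, 0.00000); divide by 4.00000 → v1 = (1.00000, 0.00000)
Kv1 = (5.00000, 4.00000); divide by 5.00000 → v2 = (1.00000, 0.80000)
Kv2 = (8.20000, 4.00000); divide by 8.20000 → v3 = (1.00000, 0.48780)
Requested entry of v3: 80/164 = 0.4878

0.4878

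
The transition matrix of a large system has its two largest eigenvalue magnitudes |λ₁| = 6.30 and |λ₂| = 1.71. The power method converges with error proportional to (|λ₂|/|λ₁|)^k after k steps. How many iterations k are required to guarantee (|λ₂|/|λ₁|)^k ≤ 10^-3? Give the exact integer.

6

|λ₂/λ₁| = 1.71/6.30 = 0.27143
Need k ≥ ln(10^-3) / ln(0.27143) = -6.9078 / -1.3041 ≈ 5.297
Smallest integer k satisfying the bound: 6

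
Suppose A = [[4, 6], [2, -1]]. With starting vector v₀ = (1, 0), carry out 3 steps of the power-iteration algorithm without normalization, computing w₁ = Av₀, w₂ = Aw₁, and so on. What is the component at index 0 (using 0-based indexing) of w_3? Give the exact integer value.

w1 = Av₀ = (4, 2)
w2 = Aw1 = (28, 6)
w3 = Aw2 = (148, 50)
The requested component of w3 is 148.

148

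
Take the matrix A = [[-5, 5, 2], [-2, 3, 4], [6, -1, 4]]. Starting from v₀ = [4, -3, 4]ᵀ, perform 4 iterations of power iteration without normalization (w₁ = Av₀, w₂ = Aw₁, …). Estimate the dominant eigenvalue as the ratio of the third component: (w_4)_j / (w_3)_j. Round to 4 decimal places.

w1 = Av₀ = ((-5)·4 + 5·(-3) + 2·4; (-2)·4 + 3·(-3) + 4·4; 6·4 + (-1)·(-3) + 4·4) = (-27, -1, 43)
w2 = Aw1 = ((-5)·(-27) + 5·(-1) + 2·43; (-2)·(-27) + 3·(-1) + 4·43; 6·(-27) + (-1)·(-1) + 4·43) = (216, 223, 11)
w3 = Aw2 = (57, 281, 1117)
w4 = Aw3 = (3354, 5197, 4529)
Ratio at component: 4529 / 1117 = 4.0546

λ ≈ 4.0546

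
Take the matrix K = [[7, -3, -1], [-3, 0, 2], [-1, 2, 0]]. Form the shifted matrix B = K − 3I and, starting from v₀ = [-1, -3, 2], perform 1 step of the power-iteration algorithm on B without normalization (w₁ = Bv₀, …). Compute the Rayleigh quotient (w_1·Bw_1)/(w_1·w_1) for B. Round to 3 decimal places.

B = K − 3I has rows (4, -3, -1); (-3, -3, 2); (-1, 2, -3)
w1 = Bv₀ = (3, 16, -11)
Bw1 = (-25, -79, 62)
w1·Bw1 = -2021; w1·w1 = 386; μ ≈ -2021/386 = -5.236

-5.236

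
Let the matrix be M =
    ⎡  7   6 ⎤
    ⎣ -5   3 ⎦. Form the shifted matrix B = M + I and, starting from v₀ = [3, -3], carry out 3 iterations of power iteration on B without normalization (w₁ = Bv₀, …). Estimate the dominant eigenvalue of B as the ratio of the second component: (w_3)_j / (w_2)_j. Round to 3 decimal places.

μ ≈ -0.130

B = M + I has rows (8, 6); (-5, 4)
w1 = Bv₀ = (6, -27)
w2 = Bw1 = (-114, -138)
w3 = Bw2 = (-1740, 18)
Ratio: 18/-138 = -0.130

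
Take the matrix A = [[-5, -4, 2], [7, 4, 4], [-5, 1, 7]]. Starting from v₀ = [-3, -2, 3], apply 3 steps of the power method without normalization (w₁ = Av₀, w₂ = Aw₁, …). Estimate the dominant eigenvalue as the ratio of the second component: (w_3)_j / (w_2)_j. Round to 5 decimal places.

λ ≈ 4.88930

w1 = Av₀ = (29, -17, 34)
w2 = Aw1 = (-9, 271, 76)
w3 = Aw2 = (-887, 1325, 848)
Ratio at component: 1325 / 271 = 4.88930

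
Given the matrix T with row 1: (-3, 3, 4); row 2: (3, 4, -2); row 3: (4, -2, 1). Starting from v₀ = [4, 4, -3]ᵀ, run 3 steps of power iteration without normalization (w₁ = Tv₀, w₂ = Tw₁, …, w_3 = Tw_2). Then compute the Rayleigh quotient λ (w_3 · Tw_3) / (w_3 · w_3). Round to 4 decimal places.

-2.4203

w1 = Tv₀ = ((-3)·4 + 3·4 + 4·(-3); 3·4 + 4·4 + (-2)·(-3); 4·4 + (-2)·4 + 1·(-3)) = (-12, 34, 5)
w2 = Tw1 = ((-3)·(-12) + 3·34 + 4·5; 3·(-12) + 4·34 + (-2)·5; 4·(-12) + (-2)·34 + 1·5) = (158, 90, -111)
w3 = Tw2 = (-648, 1056, 341)
Tw3 = (6476, 1598, -4363)
w3·Tw3 = (-648)·6476 + 1056·1598 + 341·(-4363) = -3996743; w3·w3 = (-648)·(-648) + 1056·1056 + 341·341 = 1651321
λ ≈ -3996743/1651321 = -2.4203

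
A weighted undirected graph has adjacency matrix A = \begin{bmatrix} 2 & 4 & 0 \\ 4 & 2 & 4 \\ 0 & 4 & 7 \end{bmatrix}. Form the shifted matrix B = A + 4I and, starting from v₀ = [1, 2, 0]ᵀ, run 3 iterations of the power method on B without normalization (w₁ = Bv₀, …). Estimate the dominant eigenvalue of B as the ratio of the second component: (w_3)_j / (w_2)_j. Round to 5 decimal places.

B = A + 4I has rows (6, 4, 0); (4, 6, 4); (0, 4, 11)
w1 = Bv₀ = (6·1 + 4·2 + 0·0; 4·1 + 6·2 + 4·0; 0·1 + 4·2 + 11·0) = (14, 16, 8)
w2 = Bw1 = (6·14 + 4·16 + 0·8; 4·14 + 6·16 + 4·8; 0·14 + 4·16 + 11·8) = (148, 184, 152)
w3 = Bw2 = (1624, 2304, 2408)
Ratio: 2304/184 = 12.52174

μ ≈ 12.52174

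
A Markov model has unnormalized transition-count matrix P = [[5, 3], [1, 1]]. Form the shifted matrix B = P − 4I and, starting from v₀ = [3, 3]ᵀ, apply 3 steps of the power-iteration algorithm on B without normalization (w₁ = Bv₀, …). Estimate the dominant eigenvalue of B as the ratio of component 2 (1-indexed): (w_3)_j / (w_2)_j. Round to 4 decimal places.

-3.2000

B = P − 4I has rows (1, 3); (1, -3)
w1 = Bv₀ = (1·3 + 3·3; 1·3 + (-3)·3) = (12, -6)
w2 = Bw1 = (1·12 + 3·(-6); 1·12 + (-3)·(-6)) = (-6, 30)
w3 = Bw2 = (84, -96)
Ratio: -96/30 = -3.2000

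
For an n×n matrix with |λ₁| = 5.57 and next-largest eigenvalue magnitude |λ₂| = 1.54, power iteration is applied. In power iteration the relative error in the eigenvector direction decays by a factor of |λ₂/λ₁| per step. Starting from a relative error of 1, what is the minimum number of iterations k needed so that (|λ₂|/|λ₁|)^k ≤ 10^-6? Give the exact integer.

|λ₂/λ₁| = 1.54/5.57 = 0.27648
Need k ≥ ln(10^-6) / ln(0.27648) = -13.8155 / -1.2856 ≈ 10.746
Smallest integer k satisfying the bound: 11

11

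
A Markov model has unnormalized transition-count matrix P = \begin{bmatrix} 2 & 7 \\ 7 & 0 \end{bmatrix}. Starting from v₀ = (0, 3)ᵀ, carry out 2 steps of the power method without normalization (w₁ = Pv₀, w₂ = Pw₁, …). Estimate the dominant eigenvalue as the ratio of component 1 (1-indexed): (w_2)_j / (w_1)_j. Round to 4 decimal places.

λ ≈ 2.0000

w1 = Pv₀ = (2·0 + 7·3; 7·0 + 0·3) = (21, 0)
w2 = Pw1 = (2·21 + 7·0; 7·21 + 0·0) = (42, 147)
Ratio at component: 42 / 21 = 2.0000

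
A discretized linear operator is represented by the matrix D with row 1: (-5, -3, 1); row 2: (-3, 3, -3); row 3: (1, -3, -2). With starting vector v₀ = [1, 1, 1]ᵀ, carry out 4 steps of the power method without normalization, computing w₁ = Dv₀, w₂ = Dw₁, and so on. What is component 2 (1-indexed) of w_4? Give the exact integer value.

708

w1 = Dv₀ = ((-5)·1 + (-3)·1 + 1·1; (-3)·1 + 3·1 + (-3)·1; 1·1 + (-3)·1 + (-2)·1) = (-7, -3, -4)
w2 = Dw1 = ((-5)·(-7) + (-3)·(-3) + 1·(-4); (-3)·(-7) + 3·(-3) + (-3)·(-4); 1·(-7) + (-3)·(-3) + (-2)·(-4)) = (40, 24, 10)
w3 = Dw2 = (-262, -78, -52)
w4 = Dw3 = (1492, 708, 76)
The requested component of w4 is 708.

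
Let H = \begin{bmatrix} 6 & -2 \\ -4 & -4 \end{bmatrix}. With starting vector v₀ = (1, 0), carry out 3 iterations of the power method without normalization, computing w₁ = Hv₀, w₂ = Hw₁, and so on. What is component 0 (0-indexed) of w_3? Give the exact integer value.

280

w1 = Hv₀ = (6·1 + (-2)·0; (-4)·1 + (-4)·0) = (6, -4)
w2 = Hw1 = (6·6 + (-2)·(-4); (-4)·6 + (-4)·(-4)) = (44, -8)
w3 = Hw2 = (280, -144)
The requested component of w3 is 280.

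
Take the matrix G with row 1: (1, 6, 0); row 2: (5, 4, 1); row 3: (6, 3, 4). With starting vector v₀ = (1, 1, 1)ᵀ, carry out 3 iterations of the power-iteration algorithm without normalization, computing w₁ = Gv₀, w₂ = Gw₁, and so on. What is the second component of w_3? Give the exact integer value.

811

w1 = Gv₀ = (7, 10, 13)
w2 = Gw1 = (67, 88, 124)
w3 = Gw2 = (595, 811, 1162)
The requested component of w3 is 811.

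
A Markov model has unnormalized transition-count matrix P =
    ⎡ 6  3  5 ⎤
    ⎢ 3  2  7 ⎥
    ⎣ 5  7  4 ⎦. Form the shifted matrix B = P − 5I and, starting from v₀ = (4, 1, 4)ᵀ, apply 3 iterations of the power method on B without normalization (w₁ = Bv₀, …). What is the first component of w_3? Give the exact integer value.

B = P − 5I has rows (1, 3, 5); (3, -3, 7); (5, 7, -1)
w1 = Bv₀ = (1·4 + 3·1 + 5·4; 3·4 + (-3)·1 + 7·4; 5·4 + 7·1 + (-1)·4) = (27, 37, 23)
w2 = Bw1 = (1·27 + 3·37 + 5·23; 3·27 + (-3)·37 + 7·23; 5·27 + 7·37 + (-1)·23) = (253, 131, 371)
w3 = Bw2 = (2501, 2963, 1811)
Requested component of w3: 2501

2501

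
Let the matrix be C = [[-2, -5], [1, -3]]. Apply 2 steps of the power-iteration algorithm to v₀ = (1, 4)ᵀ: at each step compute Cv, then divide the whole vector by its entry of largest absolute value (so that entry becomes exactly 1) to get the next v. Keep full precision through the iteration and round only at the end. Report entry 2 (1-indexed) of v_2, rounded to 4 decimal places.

0.1111

Cv0 = (-22.00000, -11.00000); divide by -22.00000 → v1 = (1.00000, 0.50000)
Cv1 = (-4.50000, -0.50000); divide by -4.50000 → v2 = (1.00000, 0.11111)
Requested entry of v2: 11/99 = 0.1111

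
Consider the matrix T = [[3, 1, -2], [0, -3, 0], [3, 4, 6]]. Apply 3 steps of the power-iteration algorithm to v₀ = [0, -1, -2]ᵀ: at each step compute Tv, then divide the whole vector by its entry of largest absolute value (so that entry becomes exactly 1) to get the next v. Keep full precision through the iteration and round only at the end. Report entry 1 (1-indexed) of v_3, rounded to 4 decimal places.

Tv0 = (3.00000, 3.00000, -16.00000); divide by -16.00000 → v1 = (-0.18750, -0.18750, 1.00000)
Tv1 = (-2.75000, 0.56250, 4.68750); divide by 4.68750 → v2 = (-0.58667, 0.12000, 1.00000)
Tv2 = (-3.64000, -0.36000, 4.72000); divide by 4.72000 → v3 = (-0.77119, -0.07627, 1.00000)
Requested entry of v3: 273/-354 = -0.7712

-0.7712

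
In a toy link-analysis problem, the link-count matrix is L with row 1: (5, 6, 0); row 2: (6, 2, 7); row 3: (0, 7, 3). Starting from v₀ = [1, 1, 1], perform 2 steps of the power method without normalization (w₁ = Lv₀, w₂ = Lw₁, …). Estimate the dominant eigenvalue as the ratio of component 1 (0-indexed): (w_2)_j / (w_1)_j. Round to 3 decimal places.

w1 = Lv₀ = (5·1 + 6·1 + 0·1; 6·1 + 2·1 + 7·1; 0·1 + 7·1 + 3·1) = (11, 15, 10)
w2 = Lw1 = (5·11 + 6·15 + 0·10; 6·11 + 2·15 + 7·10; 0·11 + 7·15 + 3·10) = (145, 166, 135)
Ratio at component: 166 / 15 = 11.067

11.067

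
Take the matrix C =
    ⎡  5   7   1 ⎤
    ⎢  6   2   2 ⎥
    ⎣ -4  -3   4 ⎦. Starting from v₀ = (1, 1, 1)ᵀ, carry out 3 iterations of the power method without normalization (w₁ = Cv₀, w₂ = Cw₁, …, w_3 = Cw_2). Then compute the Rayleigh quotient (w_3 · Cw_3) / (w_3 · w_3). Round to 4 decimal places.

9.1275

w1 = Cv₀ = (5·1 + 7·1 + 1·1; 6·1 + 2·1 + 2·1; (-4)·1 + (-3)·1 + 4·1) = (13, 10, -3)
w2 = Cw1 = (5·13 + 7·10 + 1·(-3); 6·13 + 2·10 + 2·(-3); (-4)·13 + (-3)·10 + 4·(-3)) = (132, 92, -94)
w3 = Cw2 = (1210, 788, -1180)
Cw3 = (10386, 6476, -11924)
w3·Cw3 = 1210·10386 + 788·6476 + (-1180)·(-11924) = 31740468; w3·w3 = 1210·1210 + 788·788 + (-1180)·(-1180) = 3477444
λ ≈ 31740468/3477444 = 9.1275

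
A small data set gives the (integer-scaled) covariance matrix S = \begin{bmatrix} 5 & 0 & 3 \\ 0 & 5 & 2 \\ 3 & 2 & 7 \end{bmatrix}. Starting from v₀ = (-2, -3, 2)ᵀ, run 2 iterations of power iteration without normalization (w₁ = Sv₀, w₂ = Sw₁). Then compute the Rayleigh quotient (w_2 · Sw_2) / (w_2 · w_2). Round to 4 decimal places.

w1 = Sv₀ = (5·(-2) + 0·(-3) + 3·2; 0·(-2) + 5·(-3) + 2·2; 3·(-2) + 2·(-3) + 7·2) = (-4, -11, 2)
w2 = Sw1 = (5·(-4) + 0·(-11) + 3·2; 0·(-4) + 5·(-11) + 2·2; 3·(-4) + 2·(-11) + 7·2) = (-14, -51, -20)
Sw2 = (-130, -295, -284)
w2·Sw2 = (-14)·(-130) + (-51)·(-295) + (-20)·(-284) = 22545; w2·w2 = (-14)·(-14) + (-51)·(-51) + (-20)·(-20) = 3197
λ ≈ 22545/3197 = 7.0519

7.0519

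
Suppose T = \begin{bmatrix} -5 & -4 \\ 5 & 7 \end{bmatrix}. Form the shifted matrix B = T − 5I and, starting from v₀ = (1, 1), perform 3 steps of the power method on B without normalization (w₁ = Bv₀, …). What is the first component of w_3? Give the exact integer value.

B = T − 5I has rows (-10, -4); (5, 2)
w1 = Bv₀ = ((-10)·1 + (-4)·1; 5·1 + 2·1) = (-14, 7)
w2 = Bw1 = ((-10)·(-14) + (-4)·7; 5·(-14) + 2·7) = (112, -56)
w3 = Bw2 = (-896, 448)
Requested component of w3: -896

-896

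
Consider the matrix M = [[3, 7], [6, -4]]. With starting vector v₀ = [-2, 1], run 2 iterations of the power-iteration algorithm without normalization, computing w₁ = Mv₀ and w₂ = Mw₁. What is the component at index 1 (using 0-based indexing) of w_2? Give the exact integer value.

70

w1 = Mv₀ = (3·(-2) + 7·1; 6·(-2) + (-4)·1) = (1, -16)
w2 = Mw1 = (3·1 + 7·(-16); 6·1 + (-4)·(-16)) = (-109, 70)
The requested component of w2 is 70.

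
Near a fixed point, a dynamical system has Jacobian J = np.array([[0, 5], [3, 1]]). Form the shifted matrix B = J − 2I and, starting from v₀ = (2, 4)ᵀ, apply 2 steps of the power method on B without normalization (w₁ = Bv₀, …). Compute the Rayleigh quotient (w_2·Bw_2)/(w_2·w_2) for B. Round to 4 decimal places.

μ ≈ -4.3000

B = J − 2I has rows (-2, 5); (3, -1)
w1 = Bv₀ = ((-2)·2 + 5·4; 3·2 + (-1)·4) = (16, 2)
w2 = Bw1 = ((-2)·16 + 5·2; 3·16 + (-1)·2) = (-22, 46)
Bw2 = (274, -112)
w2·Bw2 = -11180; w2·w2 = 2600; μ ≈ -11180/2600 = -4.3000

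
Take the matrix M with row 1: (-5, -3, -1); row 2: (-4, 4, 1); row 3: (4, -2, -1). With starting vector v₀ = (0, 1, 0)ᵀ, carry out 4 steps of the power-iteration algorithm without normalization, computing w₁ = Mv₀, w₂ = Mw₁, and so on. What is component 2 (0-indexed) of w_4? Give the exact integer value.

-458

w1 = Mv₀ = ((-5)·0 + (-3)·1 + (-1)·0; (-4)·0 + 4·1 + 1·0; 4·0 + (-2)·1 + (-1)·0) = (-3, 4, -2)
w2 = Mw1 = ((-5)·(-3) + (-3)·4 + (-1)·(-2); (-4)·(-3) + 4·4 + 1·(-2); 4·(-3) + (-2)·4 + (-1)·(-2)) = (5, 26, -18)
w3 = Mw2 = (-85, 66, -14)
w4 = Mw3 = (241, 590, -458)
The requested component of w4 is -458.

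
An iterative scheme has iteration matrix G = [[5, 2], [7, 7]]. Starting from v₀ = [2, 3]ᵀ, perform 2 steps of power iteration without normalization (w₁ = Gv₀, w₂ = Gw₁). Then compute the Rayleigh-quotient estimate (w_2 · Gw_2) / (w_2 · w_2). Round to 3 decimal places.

w1 = Gv₀ = (16, 35)
w2 = Gw1 = (150, 357)
Gw2 = (1464, 3549)
w2·Gw2 = 150·1464 + 357·3549 = 1486593; w2·w2 = 150·150 + 357·357 = 149949
λ ≈ 1486593/149949 = 9.914

9.914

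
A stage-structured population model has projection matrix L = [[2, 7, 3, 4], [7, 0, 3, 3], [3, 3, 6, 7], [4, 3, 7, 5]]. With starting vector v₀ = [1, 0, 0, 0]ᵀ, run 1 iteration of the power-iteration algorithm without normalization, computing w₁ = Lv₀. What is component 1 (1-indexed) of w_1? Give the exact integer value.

2

w1 = Lv₀ = (2·1 + 7·0 + 3·0 + 4·0; 7·1 + 0·0 + 3·0 + 3·0; 3·1 + 3·0 + 6·0 + 7·0; 4·1 + 3·0 + 7·0 + 5·0) = (2, 7, 3, 4)
The requested component of w1 is 2.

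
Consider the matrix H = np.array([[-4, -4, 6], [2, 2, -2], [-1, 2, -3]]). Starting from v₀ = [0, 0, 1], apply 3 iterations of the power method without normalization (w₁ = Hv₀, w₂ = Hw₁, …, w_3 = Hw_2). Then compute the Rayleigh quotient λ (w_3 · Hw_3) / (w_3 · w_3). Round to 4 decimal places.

-0.1810

w1 = Hv₀ = (6, -2, -3)
w2 = Hw1 = (-34, 14, -1)
w3 = Hw2 = (74, -38, 65)
Hw3 = (246, -58, -345)
w3·Hw3 = 74·246 + (-38)·(-58) + 65·(-345) = -2017; w3·w3 = 74·74 + (-38)·(-38) + 65·65 = 11145
λ ≈ -2017/11145 = -0.1810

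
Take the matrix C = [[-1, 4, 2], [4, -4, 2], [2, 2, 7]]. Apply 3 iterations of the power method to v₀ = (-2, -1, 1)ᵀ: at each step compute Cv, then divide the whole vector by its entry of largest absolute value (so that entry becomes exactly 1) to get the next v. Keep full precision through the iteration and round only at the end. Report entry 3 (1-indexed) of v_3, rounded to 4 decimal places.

Cv0 = (0.00000, -2.00000, 1.00000); divide by -2.00000 → v1 = (0.00000, 1.00000, -0.50000)
Cv1 = (3.00000, -5.00000, -1.50000); divide by -5.00000 → v2 = (-0.60000, 1.00000, 0.30000)
Cv2 = (5.20000, -5.80000, 2.90000); divide by -5.80000 → v3 = (-0.89655, 1.00000, -0.50000)
Requested entry of v3: 29/-58 = -0.5000

-0.5000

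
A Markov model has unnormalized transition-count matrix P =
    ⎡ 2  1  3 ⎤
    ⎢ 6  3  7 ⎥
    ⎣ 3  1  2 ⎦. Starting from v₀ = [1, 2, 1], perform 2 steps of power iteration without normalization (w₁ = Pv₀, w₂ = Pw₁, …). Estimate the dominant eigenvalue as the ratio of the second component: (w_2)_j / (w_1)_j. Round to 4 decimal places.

7.7895

w1 = Pv₀ = (2·1 + 1·2 + 3·1; 6·1 + 3·2 + 7·1; 3·1 + 1·2 + 2·1) = (7, 19, 7)
w2 = Pw1 = (2·7 + 1·19 + 3·7; 6·7 + 3·19 + 7·7; 3·7 + 1·19 + 2·7) = (54, 148, 54)
Ratio at component: 148 / 19 = 7.7895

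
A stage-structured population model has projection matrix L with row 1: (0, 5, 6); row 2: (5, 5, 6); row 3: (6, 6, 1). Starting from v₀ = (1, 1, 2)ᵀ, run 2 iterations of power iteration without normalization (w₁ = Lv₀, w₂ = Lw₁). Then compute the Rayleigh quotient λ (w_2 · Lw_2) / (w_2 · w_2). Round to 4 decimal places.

λ ≈ 13.5586

w1 = Lv₀ = (0·1 + 5·1 + 6·2; 5·1 + 5·1 + 6·2; 6·1 + 6·1 + 1·2) = (17, 22, 14)
w2 = Lw1 = (0·17 + 5·22 + 6·14; 5·17 + 5·22 + 6·14; 6·17 + 6·22 + 1·14) = (194, 279, 248)
Lw2 = (2883, 3853, 3086)
w2·Lw2 = 194·2883 + 279·3853 + 248·3086 = 2399617; w2·w2 = 194·194 + 279·279 + 248·248 = 176981
λ ≈ 2399617/176981 = 13.5586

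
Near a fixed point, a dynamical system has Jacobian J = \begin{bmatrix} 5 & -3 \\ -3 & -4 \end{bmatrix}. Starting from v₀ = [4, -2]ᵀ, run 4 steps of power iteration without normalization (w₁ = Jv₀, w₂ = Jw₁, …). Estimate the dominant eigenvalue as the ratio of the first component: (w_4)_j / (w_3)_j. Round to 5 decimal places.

λ ≈ 5.59598

w1 = Jv₀ = (5·4 + (-3)·(-2); (-3)·4 + (-4)·(-2)) = (26, -4)
w2 = Jw1 = (5·26 + (-3)·(-4); (-3)·26 + (-4)·(-4)) = (142, -62)
w3 = Jw2 = (896, -178)
w4 = Jw3 = (5014, -1976)
Ratio at component: 5014 / 896 = 5.59598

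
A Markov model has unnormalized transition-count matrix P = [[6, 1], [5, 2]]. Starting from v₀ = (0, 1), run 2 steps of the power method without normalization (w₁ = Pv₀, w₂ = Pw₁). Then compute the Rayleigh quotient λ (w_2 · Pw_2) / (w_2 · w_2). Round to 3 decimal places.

w1 = Pv₀ = (1, 2)
w2 = Pw1 = (8, 9)
Pw2 = (57, 58)
w2·Pw2 = 8·57 + 9·58 = 978; w2·w2 = 8·8 + 9·9 = 145
λ ≈ 978/145 = 6.745

λ ≈ 6.745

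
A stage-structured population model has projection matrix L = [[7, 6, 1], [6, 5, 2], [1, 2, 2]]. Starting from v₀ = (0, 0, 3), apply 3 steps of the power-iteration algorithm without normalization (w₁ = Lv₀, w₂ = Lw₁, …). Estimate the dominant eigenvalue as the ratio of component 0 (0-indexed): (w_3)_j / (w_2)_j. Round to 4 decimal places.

13.1429

w1 = Lv₀ = (7·0 + 6·0 + 1·3; 6·0 + 5·0 + 2·3; 1·0 + 2·0 + 2·3) = (3, 6, 6)
w2 = Lw1 = (7·3 + 6·6 + 1·6; 6·3 + 5·6 + 2·6; 1·3 + 2·6 + 2·6) = (63, 60, 27)
w3 = Lw2 = (828, 732, 237)
Ratio at component: 828 / 63 = 13.1429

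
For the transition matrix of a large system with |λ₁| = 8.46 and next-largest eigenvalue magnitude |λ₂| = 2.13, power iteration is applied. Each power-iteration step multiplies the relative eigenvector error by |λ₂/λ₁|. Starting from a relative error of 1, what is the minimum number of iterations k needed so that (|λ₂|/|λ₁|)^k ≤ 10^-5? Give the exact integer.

|λ₂/λ₁| = 2.13/8.46 = 0.25177
Need k ≥ ln(10^-5) / ln(0.25177) = -11.5129 / -1.3792 ≈ 8.347
Smallest integer k satisfying the bound: 9

9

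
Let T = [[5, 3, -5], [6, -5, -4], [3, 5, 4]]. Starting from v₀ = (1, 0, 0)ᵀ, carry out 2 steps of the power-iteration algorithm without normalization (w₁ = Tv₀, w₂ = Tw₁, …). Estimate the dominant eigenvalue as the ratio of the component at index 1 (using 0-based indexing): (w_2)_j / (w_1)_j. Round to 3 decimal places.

-2.000

w1 = Tv₀ = (5·1 + 3·0 + (-5)·0; 6·1 + (-5)·0 + (-4)·0; 3·1 + 5·0 + 4·0) = (5, 6, 3)
w2 = Tw1 = (5·5 + 3·6 + (-5)·3; 6·5 + (-5)·6 + (-4)·3; 3·5 + 5·6 + 4·3) = (28, -12, 57)
Ratio at component: -12 / 6 = -2.000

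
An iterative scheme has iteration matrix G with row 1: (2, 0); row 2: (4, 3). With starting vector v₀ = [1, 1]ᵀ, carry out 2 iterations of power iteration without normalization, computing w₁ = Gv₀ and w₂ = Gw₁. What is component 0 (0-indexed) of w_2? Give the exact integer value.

w1 = Gv₀ = (2, 7)
w2 = Gw1 = (4, 29)
The requested component of w2 is 4.

4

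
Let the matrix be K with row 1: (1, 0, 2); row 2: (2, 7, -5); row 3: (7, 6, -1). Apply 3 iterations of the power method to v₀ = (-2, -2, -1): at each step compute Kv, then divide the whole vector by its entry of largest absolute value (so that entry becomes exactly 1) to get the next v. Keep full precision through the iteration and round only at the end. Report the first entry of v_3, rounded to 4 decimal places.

Kv0 = (-4.00000, -13.00000, -25.00000); divide by -25.00000 → v1 = (0.16000, 0.52000, 1.00000)
Kv1 = (2.16000, -1.04000, 3.24000); divide by 3.24000 → v2 = (0.66667, -0.32099, 1.00000)
Kv2 = (2.66667, -5.91358, 1.74074); divide by -5.91358 → v3 = (-0.45094, 1.00000, -0.29436)
Requested entry of v3: -216/479 = -0.4509

-0.4509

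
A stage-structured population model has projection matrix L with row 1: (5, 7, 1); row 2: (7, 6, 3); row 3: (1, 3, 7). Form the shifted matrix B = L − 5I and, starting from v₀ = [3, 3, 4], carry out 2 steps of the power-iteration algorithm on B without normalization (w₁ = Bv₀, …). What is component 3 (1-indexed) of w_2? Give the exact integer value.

173

B = L − 5I has rows (0, 7, 1); (7, 1, 3); (1, 3, 2)
w1 = Bv₀ = (0·3 + 7·3 + 1·4; 7·3 + 1·3 + 3·4; 1·3 + 3·3 + 2·4) = (25, 36, 20)
w2 = Bw1 = (0·25 + 7·36 + 1·20; 7·25 + 1·36 + 3·20; 1·25 + 3·36 + 2·20) = (272, 271, 173)
Requested component of w2: 173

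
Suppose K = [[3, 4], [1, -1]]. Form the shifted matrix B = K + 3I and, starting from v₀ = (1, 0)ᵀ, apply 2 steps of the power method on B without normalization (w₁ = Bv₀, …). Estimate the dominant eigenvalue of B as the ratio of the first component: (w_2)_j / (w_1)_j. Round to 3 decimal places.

B = K + 3I has rows (6, 4); (1, 2)
w1 = Bv₀ = (6·1 + 4·0; 1·1 + 2·0) = (6, 1)
w2 = Bw1 = (6·6 + 4·1; 1·6 + 2·1) = (40, 8)
Ratio: 40/6 = 6.667

6.667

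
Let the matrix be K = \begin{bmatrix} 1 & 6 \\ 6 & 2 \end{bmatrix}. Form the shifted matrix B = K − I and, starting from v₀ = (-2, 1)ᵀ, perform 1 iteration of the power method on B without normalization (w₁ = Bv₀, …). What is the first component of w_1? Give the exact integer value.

B = K − I has rows (0, 6); (6, 1)
w1 = Bv₀ = (6, -11)
Requested component of w1: 6

6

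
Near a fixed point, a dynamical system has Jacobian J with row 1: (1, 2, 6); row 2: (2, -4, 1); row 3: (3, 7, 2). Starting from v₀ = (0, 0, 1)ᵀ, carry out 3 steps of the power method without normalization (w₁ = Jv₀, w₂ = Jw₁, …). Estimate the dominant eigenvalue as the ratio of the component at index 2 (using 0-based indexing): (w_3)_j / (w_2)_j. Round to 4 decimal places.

λ ≈ 6.4828

w1 = Jv₀ = (6, 1, 2)
w2 = Jw1 = (20, 10, 29)
w3 = Jw2 = (214, 29, 188)
Ratio at component: 188 / 29 = 6.4828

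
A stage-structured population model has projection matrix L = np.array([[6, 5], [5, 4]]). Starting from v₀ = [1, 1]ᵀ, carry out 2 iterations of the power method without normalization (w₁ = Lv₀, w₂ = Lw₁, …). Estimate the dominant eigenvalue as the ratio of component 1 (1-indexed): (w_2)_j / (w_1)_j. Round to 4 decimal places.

λ ≈ 10.0909

w1 = Lv₀ = (6·1 + 5·1; 5·1 + 4·1) = (11, 9)
w2 = Lw1 = (6·11 + 5·9; 5·11 + 4·9) = (111, 91)
Ratio at component: 111 / 11 = 10.0909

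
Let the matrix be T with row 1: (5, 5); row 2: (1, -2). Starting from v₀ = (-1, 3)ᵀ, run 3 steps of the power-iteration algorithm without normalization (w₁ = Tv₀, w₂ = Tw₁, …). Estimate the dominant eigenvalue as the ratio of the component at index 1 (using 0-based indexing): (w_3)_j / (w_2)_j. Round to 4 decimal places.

w1 = Tv₀ = (5·(-1) + 5·3; 1·(-1) + (-2)·3) = (10, -7)
w2 = Tw1 = (5·10 + 5·(-7); 1·10 + (-2)·(-7)) = (15, 24)
w3 = Tw2 = (195, -33)
Ratio at component: -33 / 24 = -1.3750

λ ≈ -1.3750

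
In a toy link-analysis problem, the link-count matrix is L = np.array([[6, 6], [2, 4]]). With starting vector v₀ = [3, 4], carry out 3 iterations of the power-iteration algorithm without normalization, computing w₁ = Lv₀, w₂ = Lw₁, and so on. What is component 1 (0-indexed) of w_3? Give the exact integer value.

1456

w1 = Lv₀ = (6·3 + 6·4; 2·3 + 4·4) = (42, 22)
w2 = Lw1 = (6·42 + 6·22; 2·42 + 4·22) = (384, 172)
w3 = Lw2 = (3336, 1456)
The requested component of w3 is 1456.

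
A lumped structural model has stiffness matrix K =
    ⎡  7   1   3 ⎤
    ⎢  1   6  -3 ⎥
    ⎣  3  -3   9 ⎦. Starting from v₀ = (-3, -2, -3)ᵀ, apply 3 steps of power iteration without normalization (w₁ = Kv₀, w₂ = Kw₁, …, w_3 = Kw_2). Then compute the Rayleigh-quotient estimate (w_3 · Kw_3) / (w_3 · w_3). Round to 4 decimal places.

11.5703

w1 = Kv₀ = (7·(-3) + 1·(-2) + 3·(-3); 1·(-3) + 6·(-2) + (-3)·(-3); 3·(-3) + (-3)·(-2) + 9·(-3)) = (-32, -6, -30)
w2 = Kw1 = (7·(-32) + 1·(-6) + 3·(-30); 1·(-32) + 6·(-6) + (-3)·(-30); 3·(-32) + (-3)·(-6) + 9·(-30)) = (-320, 22, -348)
w3 = Kw2 = (-3262, 856, -4158)
Kw3 = (-34452, 14348, -49776)
w3·Kw3 = (-3262)·(-34452) + 856·14348 + (-4158)·(-49776) = 331632920; w3·w3 = (-3262)·(-3262) + 856·856 + (-4158)·(-4158) = 28662344
λ ≈ 331632920/28662344 = 11.5703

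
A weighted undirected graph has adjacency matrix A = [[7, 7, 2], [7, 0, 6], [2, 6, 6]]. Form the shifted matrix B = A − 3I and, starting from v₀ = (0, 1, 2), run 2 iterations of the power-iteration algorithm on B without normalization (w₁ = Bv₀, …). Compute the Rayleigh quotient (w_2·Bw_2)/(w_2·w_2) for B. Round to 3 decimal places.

B = A − 3I has rows (4, 7, 2); (7, -3, 6); (2, 6, 3)
w1 = Bv₀ = (11, 9, 12)
w2 = Bw1 = (131, 122, 112)
Bw2 = (1602, 1223, 1330)
w2·Bw2 = 508028; w2·w2 = 44589; μ ≈ 508028/44589 = 11.394

μ ≈ 11.394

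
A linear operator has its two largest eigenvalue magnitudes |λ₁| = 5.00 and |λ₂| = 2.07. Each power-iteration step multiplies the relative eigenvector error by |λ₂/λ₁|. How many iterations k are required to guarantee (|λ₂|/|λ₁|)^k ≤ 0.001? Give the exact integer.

|λ₂/λ₁| = 2.07/5.00 = 0.41400
Need k ≥ ln(0.001) / ln(0.41400) = -6.9078 / -0.8819 ≈ 7.833
Smallest integer k satisfying the bound: 8

8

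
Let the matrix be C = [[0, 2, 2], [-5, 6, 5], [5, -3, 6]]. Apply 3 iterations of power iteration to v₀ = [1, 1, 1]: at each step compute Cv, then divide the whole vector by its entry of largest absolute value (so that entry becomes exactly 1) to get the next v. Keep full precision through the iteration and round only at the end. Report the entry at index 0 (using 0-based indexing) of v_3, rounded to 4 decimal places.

0.4753

Cv0 = (4.00000, 6.00000, 8.00000); divide by 8.00000 → v1 = (0.50000, 0.75000, 1.00000)
Cv1 = (3.50000, 7.00000, 6.25000); divide by 7.00000 → v2 = (0.50000, 1.00000, 0.89286)
Cv2 = (3.78571, 7.96429, 4.85714); divide by 7.96429 → v3 = (0.47534, 1.00000, 0.60987)
Requested entry of v3: 212/446 = 0.4753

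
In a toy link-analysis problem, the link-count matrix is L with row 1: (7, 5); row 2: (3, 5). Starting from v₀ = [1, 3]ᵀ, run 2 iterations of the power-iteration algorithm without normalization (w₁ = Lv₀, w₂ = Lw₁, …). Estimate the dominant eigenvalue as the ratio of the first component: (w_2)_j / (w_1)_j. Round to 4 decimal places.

11.0909

w1 = Lv₀ = (22, 18)
w2 = Lw1 = (244, 156)
Ratio at component: 244 / 22 = 11.0909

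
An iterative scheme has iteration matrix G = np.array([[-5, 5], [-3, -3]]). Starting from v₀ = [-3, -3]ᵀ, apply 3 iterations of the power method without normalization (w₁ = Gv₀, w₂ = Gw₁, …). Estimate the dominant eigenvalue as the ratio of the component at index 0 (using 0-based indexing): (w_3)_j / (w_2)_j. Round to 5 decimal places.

-8.00000

w1 = Gv₀ = ((-5)·(-3) + 5·(-3); (-3)·(-3) + (-3)·(-3)) = (0, 18)
w2 = Gw1 = ((-5)·0 + 5·18; (-3)·0 + (-3)·18) = (90, -54)
w3 = Gw2 = (-720, -108)
Ratio at component: -720 / 90 = -8.00000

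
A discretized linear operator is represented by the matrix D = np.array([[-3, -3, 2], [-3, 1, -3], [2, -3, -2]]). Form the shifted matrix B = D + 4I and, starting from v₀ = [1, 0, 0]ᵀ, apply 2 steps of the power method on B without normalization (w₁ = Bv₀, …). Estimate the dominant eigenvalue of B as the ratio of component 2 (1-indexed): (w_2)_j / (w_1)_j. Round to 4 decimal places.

μ ≈ 8.0000

B = D + 4I has rows (1, -3, 2); (-3, 5, -3); (2, -3, 2)
w1 = Bv₀ = (1, -3, 2)
w2 = Bw1 = (14, -24, 15)
Ratio: -24/-3 = 8.0000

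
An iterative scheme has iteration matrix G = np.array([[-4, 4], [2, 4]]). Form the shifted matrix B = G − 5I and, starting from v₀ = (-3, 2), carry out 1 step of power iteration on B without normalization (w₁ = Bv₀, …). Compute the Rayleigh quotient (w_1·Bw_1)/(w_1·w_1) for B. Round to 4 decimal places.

-9.9061

B = G − 5I has rows (-9, 4); (2, -1)
w1 = Bv₀ = (35, -8)
Bw1 = (-347, 78)
w1·Bw1 = -12769; w1·w1 = 1289; μ ≈ -12769/1289 = -9.9061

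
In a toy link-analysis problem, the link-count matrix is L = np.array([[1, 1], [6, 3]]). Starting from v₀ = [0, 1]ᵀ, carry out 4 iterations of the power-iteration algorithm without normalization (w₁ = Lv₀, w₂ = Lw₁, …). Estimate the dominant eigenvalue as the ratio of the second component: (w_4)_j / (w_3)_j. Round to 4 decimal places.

4.6522

w1 = Lv₀ = (1·0 + 1·1; 6·0 + 3·1) = (1, 3)
w2 = Lw1 = (1·1 + 1·3; 6·1 + 3·3) = (4, 15)
w3 = Lw2 = (19, 69)
w4 = Lw3 = (88, 321)
Ratio at component: 321 / 69 = 4.6522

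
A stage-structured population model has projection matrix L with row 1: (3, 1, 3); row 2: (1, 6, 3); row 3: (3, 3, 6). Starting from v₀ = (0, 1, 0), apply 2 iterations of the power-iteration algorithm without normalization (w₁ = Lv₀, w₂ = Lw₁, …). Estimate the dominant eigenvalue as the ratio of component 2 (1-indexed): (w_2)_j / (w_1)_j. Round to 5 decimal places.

w1 = Lv₀ = (3·0 + 1·1 + 3·0; 1·0 + 6·1 + 3·0; 3·0 + 3·1 + 6·0) = (1, 6, 3)
w2 = Lw1 = (3·1 + 1·6 + 3·3; 1·1 + 6·6 + 3·3; 3·1 + 3·6 + 6·3) = (18, 46, 39)
Ratio at component: 46 / 6 = 7.66667

λ ≈ 7.66667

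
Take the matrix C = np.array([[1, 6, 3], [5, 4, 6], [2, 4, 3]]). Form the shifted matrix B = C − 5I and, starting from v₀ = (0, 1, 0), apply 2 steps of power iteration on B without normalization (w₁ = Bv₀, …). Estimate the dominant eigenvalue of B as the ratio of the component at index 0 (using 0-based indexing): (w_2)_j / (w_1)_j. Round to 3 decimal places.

-3.000

B = C − 5I has rows (-4, 6, 3); (5, -1, 6); (2, 4, -2)
w1 = Bv₀ = (6, -1, 4)
w2 = Bw1 = (-18, 55, 0)
Ratio: -18/6 = -3.000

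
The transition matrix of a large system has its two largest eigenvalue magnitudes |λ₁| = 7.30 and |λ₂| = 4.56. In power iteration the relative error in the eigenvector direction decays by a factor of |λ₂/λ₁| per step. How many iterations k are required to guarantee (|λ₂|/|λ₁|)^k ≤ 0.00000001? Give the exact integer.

40

|λ₂/λ₁| = 4.56/7.30 = 0.62466
Need k ≥ ln(0.00000001) / ln(0.62466) = -18.4207 / -0.4706 ≈ 39.147
Smallest integer k satisfying the bound: 40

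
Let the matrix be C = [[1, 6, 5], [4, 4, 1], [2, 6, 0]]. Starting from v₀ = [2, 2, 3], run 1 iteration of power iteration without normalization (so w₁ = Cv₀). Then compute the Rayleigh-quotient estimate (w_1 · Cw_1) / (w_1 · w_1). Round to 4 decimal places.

w1 = Cv₀ = (29, 19, 16)
Cw1 = (223, 208, 172)
w1·Cw1 = 29·223 + 19·208 + 16·172 = 13171; w1·w1 = 29·29 + 19·19 + 16·16 = 1458
λ ≈ 13171/1458 = 9.0336

λ ≈ 9.0336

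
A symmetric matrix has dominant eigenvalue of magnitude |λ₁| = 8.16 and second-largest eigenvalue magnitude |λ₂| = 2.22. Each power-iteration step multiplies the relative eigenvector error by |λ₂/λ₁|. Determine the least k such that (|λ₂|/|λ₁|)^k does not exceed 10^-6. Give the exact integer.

|λ₂/λ₁| = 2.22/8.16 = 0.27206
Need k ≥ ln(10^-6) / ln(0.27206) = -13.8155 / -1.3017 ≈ 10.613
Smallest integer k satisfying the bound: 11

11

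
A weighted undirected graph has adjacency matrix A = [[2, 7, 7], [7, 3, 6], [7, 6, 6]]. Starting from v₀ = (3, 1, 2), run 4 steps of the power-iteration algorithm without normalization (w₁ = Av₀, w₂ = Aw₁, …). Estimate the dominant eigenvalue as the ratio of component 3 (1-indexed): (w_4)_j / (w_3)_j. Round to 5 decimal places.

17.04633

w1 = Av₀ = (2·3 + 7·1 + 7·2; 7·3 + 3·1 + 6·2; 7·3 + 6·1 + 6·2) = (27, 36, 39)
w2 = Aw1 = (2·27 + 7·36 + 7·39; 7·27 + 3·36 + 6·39; 7·27 + 6·36 + 6·39) = (579, 531, 639)
w3 = Aw2 = (9348, 9480, 11073)
w4 = Aw3 = (162567, 160314, 188754)
Ratio at component: 188754 / 11073 = 17.04633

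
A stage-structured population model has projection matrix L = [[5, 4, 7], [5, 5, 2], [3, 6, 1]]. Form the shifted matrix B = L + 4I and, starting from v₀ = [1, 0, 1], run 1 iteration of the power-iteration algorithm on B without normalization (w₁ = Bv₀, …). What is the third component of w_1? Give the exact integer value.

8

B = L + 4I has rows (9, 4, 7); (5, 9, 2); (3, 6, 5)
w1 = Bv₀ = (9·1 + 4·0 + 7·1; 5·1 + 9·0 + 2·1; 3·1 + 6·0 + 5·1) = (16, 7, 8)
Requested component of w1: 8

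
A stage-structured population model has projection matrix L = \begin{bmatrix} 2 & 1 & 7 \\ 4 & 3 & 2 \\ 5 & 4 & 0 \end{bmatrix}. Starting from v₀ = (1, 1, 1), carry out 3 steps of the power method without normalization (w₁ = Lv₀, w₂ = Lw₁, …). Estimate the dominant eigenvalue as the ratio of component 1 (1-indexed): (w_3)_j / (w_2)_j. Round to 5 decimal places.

λ ≈ 9.46739

w1 = Lv₀ = (10, 9, 9)
w2 = Lw1 = (92, 85, 86)
w3 = Lw2 = (871, 795, 800)
Ratio at component: 871 / 92 = 9.46739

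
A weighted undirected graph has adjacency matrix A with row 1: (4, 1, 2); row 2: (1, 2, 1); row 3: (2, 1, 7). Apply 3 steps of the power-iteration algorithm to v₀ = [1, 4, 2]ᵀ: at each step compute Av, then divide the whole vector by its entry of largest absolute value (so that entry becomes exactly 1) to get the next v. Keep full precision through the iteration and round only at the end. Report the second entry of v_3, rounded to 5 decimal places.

Av0 = (12.000000, 11.000000, 20.000000); divide by 20.000000 → v1 = (0.600000, 0.550000, 1.000000)
Av1 = (4.950000, 2.700000, 8.750000); divide by 8.750000 → v2 = (0.565714, 0.308571, 1.000000)
Av2 = (4.571429, 2.182857, 8.440000); divide by 8.440000 → v3 = (0.541638, 0.258632, 1.000000)
Requested entry of v3: 382/1477 = 0.25863

0.25863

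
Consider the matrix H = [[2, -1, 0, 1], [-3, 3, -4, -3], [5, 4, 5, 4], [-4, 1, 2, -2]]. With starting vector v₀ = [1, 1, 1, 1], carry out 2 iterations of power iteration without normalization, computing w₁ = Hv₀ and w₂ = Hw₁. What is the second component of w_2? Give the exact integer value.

-90

w1 = Hv₀ = (2·1 + (-1)·1 + 0·1 + 1·1; (-3)·1 + 3·1 + (-4)·1 + (-3)·1; 5·1 + 4·1 + 5·1 + 4·1; (-4)·1 + 1·1 + 2·1 + (-2)·1) = (2, -7, 18, -3)
w2 = Hw1 = (2·2 + (-1)·(-7) + 0·18 + 1·(-3); (-3)·2 + 3·(-7) + (-4)·18 + (-3)·(-3); 5·2 + 4·(-7) + 5·18 + 4·(-3); (-4)·2 + 1·(-7) + 2·18 + (-2)·(-3)) = (8, -90, 60, 27)
The requested component of w2 is -90.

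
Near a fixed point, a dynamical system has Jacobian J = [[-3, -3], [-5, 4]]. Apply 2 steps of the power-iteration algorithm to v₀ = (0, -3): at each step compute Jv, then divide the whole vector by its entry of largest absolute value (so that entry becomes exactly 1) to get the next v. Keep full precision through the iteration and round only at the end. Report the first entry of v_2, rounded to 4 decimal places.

-0.0968

Jv0 = (9.00000, -12.00000); divide by -12.00000 → v1 = (-0.75000, 1.00000)
Jv1 = (-0.75000, 7.75000); divide by 7.75000 → v2 = (-0.09677, 1.00000)
Requested entry of v2: 9/-93 = -0.0968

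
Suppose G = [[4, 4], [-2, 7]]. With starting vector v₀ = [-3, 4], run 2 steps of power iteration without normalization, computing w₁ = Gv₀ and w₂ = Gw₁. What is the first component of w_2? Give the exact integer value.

152

w1 = Gv₀ = (4·(-3) + 4·4; (-2)·(-3) + 7·4) = (4, 34)
w2 = Gw1 = (4·4 + 4·34; (-2)·4 + 7·34) = (152, 230)
The requested component of w2 is 152.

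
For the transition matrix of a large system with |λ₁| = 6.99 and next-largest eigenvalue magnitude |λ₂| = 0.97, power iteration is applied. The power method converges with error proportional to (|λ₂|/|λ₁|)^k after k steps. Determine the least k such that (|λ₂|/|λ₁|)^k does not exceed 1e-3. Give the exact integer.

|λ₂/λ₁| = 0.97/6.99 = 0.13877
Need k ≥ ln(1e-3) / ln(0.13877) = -6.9078 / -1.9749 ≈ 3.498
Smallest integer k satisfying the bound: 4

4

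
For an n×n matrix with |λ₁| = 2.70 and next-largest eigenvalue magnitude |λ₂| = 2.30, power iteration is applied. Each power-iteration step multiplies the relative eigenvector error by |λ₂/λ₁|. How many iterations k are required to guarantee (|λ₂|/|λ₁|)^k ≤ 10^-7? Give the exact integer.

101

|λ₂/λ₁| = 2.30/2.70 = 0.85185
Need k ≥ ln(10^-7) / ln(0.85185) = -16.1181 / -0.1603 ≈ 100.523
Smallest integer k satisfying the bound: 101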